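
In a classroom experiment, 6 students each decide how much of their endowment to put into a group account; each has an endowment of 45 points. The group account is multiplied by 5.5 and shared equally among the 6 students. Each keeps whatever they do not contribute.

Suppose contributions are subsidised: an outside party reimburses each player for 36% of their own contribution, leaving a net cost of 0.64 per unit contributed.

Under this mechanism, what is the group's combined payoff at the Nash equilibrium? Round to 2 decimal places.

1582.20 points

With the mechanism, a contributed unit returns (5.5/6) / 0.64 = 1.4323 per unit of net cost to the contributor — now above 1 — so contributing fully is weakly dominant for every player.
At the Nash equilibrium everyone contributes 45. Group total payoff = 6 × (45 × 0.36 + 5.5 × 45) = 1582.20.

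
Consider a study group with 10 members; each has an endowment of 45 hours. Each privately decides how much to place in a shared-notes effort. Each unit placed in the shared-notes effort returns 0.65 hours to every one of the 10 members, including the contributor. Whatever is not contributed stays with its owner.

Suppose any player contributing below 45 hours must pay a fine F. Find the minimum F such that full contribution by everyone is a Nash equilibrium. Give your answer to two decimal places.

Given the others contribute fully, the best deviation is to contribute 0 (any partial contribution still incurs the fine and gives up units whose private return 0.65 is below 1).
Deviating from 45 to 0 saves 45 hours but forfeits the deviator's share of the drop in the shared-notes effort: 0.65 × 45 = 29.25.
So the deviation gain is 45 − 29.25 = 15.75, and the fine must be at least 15.75 hours to wipe it out.

15.75 hours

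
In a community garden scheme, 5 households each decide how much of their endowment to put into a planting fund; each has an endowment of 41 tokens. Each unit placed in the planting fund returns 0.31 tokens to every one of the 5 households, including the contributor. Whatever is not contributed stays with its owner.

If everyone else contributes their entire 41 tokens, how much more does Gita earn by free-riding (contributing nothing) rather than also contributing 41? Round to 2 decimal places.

Switching from a contribution of 41 to 0 lets Gita keep an extra 41 tokens, but lowers the planting fund by 41, which costs Gita their own share of that drop: 0.31 × 41 = 12.71.
Net gain = 41 − 12.71 = 28.29. The private return per contributed unit (0.31) is below 1, so free-riding is indeed the best response regardless of what the others do.

28.29 tokens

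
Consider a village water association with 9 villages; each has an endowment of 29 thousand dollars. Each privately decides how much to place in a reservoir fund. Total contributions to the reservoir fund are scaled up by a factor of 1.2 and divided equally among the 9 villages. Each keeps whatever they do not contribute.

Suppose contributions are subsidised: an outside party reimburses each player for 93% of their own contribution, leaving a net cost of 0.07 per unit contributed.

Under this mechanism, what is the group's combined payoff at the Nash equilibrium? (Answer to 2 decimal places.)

555.93 thousand dollars

Under the mechanism each unit contributed yields (1.2/9) / 0.07 = 1.9048 back to its contributor per unit of net cost, which exceeds 1, making full contribution the dominant choice for everyone.
At the Nash equilibrium everyone contributes 29. Group total payoff = 9 × (29 × 0.93 + 1.2 × 29) = 555.93.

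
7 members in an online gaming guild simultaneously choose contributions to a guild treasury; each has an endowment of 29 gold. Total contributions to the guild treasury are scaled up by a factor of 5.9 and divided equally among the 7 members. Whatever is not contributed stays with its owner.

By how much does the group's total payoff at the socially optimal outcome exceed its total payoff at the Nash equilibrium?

994.70 gold

Each contributed unit returns 5.9/7 = 0.8429 to its contributor — below 1 — so contributing 0 is dominant for every player. At the Nash equilibrium everyone keeps their 29, and the group total is 7 × 29 = 203.
Each contributed unit returns 5.900 to the group as a whole (0.8429 to each of 7 players), which exceeds 1, so the social optimum is full contribution: group total = 5.900 × 203 = 1197.70.
Efficiency loss = 1197.70 − 203 = 994.70.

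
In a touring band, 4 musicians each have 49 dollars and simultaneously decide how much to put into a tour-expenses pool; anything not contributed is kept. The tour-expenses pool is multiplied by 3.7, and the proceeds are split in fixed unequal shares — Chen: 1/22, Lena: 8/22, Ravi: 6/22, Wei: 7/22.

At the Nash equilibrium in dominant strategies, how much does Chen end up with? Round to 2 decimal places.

A player with share s gets back 3.7·s per unit contributed, so full contribution is dominant for anyone with s > 1/3.7 = 0.2703 and zero contribution is dominant for anyone below.
The shares above 0.2703 belong to Lena, Ravi and Wei, contributing 49 each; the remaining 1 contribute 0. Total contributed: 147.
Chen keeps 49 and receives 3.7 × 147 × 1/22 = 24.72 from the tour-expenses pool, for a payoff of 73.72.

73.72 dollars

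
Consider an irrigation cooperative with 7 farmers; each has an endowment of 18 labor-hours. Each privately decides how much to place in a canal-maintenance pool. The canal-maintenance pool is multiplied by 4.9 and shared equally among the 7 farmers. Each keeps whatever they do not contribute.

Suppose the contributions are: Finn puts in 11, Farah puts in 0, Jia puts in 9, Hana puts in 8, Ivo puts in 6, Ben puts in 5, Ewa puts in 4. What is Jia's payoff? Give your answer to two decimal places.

39.10 labor-hours

Total contributed: 11 + 0 + 9 + 8 + 6 + 5 + 4 = 43.
Each receives 4.9 × 43 / 7 = 30.10 from the canal-maintenance pool.
Jia keeps 18 − 9 = 9, so Jia's payoff is 9 + 30.10 = 39.10.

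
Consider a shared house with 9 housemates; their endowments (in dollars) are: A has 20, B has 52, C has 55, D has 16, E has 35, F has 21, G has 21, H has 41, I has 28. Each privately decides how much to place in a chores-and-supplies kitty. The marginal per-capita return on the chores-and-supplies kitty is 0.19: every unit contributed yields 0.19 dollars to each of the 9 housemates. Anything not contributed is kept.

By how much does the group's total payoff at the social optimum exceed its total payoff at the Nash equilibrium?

205.19 dollars

The private return per contributed unit is 0.19 < 1 for everyone, so the Nash equilibrium is zero contribution and the group total is Σ E_j = 20 + 52 + 55 + 16 + 35 + 21 + 21 + 41 + 28 = 289.
Each contributed unit returns 1.710 to the group, so the social optimum is full contribution by everyone: group total = 1.710 × 289 = 494.19.
Efficiency loss = (1.710 − 1) × 289 = 205.19.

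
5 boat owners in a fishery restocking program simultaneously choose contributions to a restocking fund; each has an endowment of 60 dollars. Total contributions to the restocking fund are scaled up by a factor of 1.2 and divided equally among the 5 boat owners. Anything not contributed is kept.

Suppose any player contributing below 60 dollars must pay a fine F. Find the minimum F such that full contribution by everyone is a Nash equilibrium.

Given the others contribute fully, the best deviation is to contribute 0 (any partial contribution still incurs the fine and gives up units whose private return 0.2400 is below 1).
Deviating from 60 to 0 saves 60 dollars but forfeits the deviator's share of the drop in the restocking fund: 1.2/5 × 60 = 14.40.
So the deviation gain is 60 − 14.40 = 45.60, and the fine must be at least 45.60 dollars to wipe it out.

45.60 dollars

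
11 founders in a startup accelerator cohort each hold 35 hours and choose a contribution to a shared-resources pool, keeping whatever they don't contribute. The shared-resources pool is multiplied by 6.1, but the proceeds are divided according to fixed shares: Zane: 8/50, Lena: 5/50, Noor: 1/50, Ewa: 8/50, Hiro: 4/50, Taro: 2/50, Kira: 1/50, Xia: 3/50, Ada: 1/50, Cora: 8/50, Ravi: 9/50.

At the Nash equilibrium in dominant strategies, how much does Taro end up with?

Player j's private return per contributed unit is 6.1 × (j's share). Contributing is weakly dominant for j when that share is at least 1/6.1 = 0.1639, and contributing 0 is dominant otherwise.
Only Ravi (9/50) clears that bar, contributing 35; the remaining 10 contribute 0. Total contributed: 35.
Taro keeps 35 and receives 6.1 × 35 × 2/50 = 8.54 from the shared-resources pool, for a payoff of 43.54.

43.54 hours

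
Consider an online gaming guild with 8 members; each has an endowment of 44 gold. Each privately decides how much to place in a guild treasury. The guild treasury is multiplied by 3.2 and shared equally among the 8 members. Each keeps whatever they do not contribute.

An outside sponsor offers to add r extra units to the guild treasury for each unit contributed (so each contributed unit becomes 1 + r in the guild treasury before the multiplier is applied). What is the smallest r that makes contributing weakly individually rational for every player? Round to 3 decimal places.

1.500

With matching at rate r, one contributed unit becomes (1 + r) in the guild treasury and returns 3.2 × (1 + r) / 8 to the contributor.
Setting this equal to 1: 1 + r = 8/3.2 = 2.5000.
So the minimum matching rate is r = 2.5000 − 1 = 1.500.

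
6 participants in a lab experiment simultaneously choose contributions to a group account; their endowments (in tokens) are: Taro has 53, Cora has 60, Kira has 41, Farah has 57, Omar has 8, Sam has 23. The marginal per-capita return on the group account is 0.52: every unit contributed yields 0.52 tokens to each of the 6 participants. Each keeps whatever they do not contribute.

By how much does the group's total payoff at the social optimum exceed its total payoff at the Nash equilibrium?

513.04 tokens

The private return per contributed unit is 0.52 < 1 for everyone, so the Nash equilibrium is zero contribution and the group total is Σ E_j = 53 + 60 + 41 + 57 + 8 + 23 = 242.
Each contributed unit returns 3.120 to the group, so the social optimum is full contribution by everyone: group total = 3.120 × 242 = 755.04.
Efficiency loss = (3.120 − 1) × 242 = 513.04.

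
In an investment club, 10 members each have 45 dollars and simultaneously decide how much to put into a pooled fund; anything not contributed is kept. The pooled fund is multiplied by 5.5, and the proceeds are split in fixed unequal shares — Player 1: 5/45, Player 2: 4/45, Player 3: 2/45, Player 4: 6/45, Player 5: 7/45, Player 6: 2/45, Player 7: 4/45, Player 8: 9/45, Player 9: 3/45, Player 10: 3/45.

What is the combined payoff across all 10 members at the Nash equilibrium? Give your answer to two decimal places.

A player with share s gets back 5.5·s per unit contributed, so full contribution is dominant for anyone with s > 1/5.5 = 0.1818 and zero contribution is dominant for anyone below.
Only Player 8 (9/45) clears that bar, contributing 45; the remaining 9 contribute 0. Total contributed: 45.
The pooled fund pays out 5.5 × 45 = 247.50 in total (split across the unequal shares, but the aggregate is all that matters for the group sum).
The 9 free-riders keep 45 each, adding 405. Group total = 405 + 247.50 = 652.50.

652.50 dollars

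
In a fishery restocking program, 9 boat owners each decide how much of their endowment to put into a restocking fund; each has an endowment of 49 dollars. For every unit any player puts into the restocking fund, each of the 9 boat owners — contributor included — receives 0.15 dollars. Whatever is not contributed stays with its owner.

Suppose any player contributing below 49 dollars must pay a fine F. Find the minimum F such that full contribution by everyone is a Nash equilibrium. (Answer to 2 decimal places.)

41.65 dollars

Given the others contribute fully, the best deviation is to contribute 0 (any partial contribution still incurs the fine and gives up units whose private return 0.15 is below 1).
Deviating from 49 to 0 saves 49 dollars but forfeits the deviator's share of the drop in the restocking fund: 0.15 × 49 = 7.35.
So the deviation gain is 49 − 7.35 = 41.65, and the fine must be at least 41.65 dollars to wipe it out.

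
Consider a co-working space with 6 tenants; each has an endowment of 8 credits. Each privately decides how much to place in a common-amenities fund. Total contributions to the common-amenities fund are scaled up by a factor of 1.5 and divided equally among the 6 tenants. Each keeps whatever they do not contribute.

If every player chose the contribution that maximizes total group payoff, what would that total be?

72.00 credits

Each contributed unit returns 1.500 to the group as a whole (0.2500 to each of 6 players), which exceeds 1, so the social optimum is full contribution: group total = 1.500 × 48 = 72.00.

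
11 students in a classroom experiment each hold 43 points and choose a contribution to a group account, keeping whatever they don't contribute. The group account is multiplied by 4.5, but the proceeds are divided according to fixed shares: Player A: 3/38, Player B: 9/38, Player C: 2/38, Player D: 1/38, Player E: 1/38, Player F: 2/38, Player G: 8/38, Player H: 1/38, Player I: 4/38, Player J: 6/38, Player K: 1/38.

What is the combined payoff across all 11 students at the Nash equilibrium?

Each unit j contributes comes back to j as 4.5 × (j's share), so j prefers to contribute only if that share exceeds 1/4.5 = 0.2222; otherwise keeping the unit dominates.
Player B alone (share 9/38) is above the threshold, contributing 43; the remaining 10 contribute 0. Total contributed: 43.
The group account pays out 4.5 × 43 = 193.50 in total (split across the unequal shares, but the aggregate is all that matters for the group sum).
The 10 free-riders keep 43 each, adding 430. Group total = 430 + 193.50 = 623.50.

623.50 points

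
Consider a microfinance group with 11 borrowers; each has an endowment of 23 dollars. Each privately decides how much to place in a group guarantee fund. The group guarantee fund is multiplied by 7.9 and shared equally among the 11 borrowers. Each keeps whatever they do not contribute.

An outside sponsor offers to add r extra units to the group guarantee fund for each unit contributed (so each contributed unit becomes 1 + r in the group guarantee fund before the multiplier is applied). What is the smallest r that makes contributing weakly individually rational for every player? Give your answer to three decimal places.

With matching at rate r, one contributed unit becomes (1 + r) in the group guarantee fund and returns 7.9 × (1 + r) / 11 to the contributor.
Setting this equal to 1: 1 + r = 11/7.9 = 1.3924.
So the minimum matching rate is r = 1.3924 − 1 = 0.392.

0.392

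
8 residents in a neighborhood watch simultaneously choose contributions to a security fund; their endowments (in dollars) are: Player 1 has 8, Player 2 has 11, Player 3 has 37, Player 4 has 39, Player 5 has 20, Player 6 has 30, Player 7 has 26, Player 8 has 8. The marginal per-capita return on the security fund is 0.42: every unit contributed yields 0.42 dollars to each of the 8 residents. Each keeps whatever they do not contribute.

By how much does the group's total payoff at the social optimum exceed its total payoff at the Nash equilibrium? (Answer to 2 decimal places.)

The private return per contributed unit is 0.42 < 1 for everyone, so the Nash equilibrium is zero contribution and the group total is Σ E_j = 8 + 11 + 37 + 39 + 20 + 30 + 26 + 8 = 179.
Each contributed unit returns 3.360 to the group, so the social optimum is full contribution by everyone: group total = 3.360 × 179 = 601.44.
Efficiency loss = (3.360 − 1) × 179 = 422.44.

422.44 dollars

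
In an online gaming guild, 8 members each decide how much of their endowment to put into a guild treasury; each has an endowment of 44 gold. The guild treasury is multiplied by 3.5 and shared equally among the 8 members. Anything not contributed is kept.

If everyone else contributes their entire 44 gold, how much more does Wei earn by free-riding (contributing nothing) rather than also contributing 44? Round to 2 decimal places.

24.75 gold

Switching from a contribution of 44 to 0 lets Wei keep an extra 44 gold, but lowers the guild treasury by 44, which costs Wei their own share of that drop: 3.5/8 × 44 = 19.25.
Net gain = 44 − 19.25 = 24.75. The private return per contributed unit (0.4375) is below 1, so free-riding is indeed the best response regardless of what the others do.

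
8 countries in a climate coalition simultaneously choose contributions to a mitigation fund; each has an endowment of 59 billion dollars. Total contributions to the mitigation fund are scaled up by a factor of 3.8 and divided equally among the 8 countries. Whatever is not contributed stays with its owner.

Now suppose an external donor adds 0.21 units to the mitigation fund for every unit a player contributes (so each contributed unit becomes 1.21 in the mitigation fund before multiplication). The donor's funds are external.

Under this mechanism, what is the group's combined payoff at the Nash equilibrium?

472.00 billion dollars

With the mechanism, a contributed unit returns 3.8 × 1.21 / 8 = 0.5748 per unit of net cost — still below 1 — so contributing 0 remains dominant for every player.
At the Nash equilibrium no one contributes; group total payoff = 8 × 59 = 472.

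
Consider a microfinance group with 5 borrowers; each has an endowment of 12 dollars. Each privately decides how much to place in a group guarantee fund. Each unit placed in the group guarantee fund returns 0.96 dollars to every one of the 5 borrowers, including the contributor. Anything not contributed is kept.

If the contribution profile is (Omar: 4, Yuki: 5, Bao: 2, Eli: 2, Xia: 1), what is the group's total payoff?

Total contributed: 4 + 5 + 2 + 2 + 1 = 14; total kept: 5 × 12 − 14 = 46.
The group guarantee fund pays out 0.96 × 5 × 14 = 67.20 in aggregate.
Group total = 46 + 67.20 = 113.20.

113.20 dollars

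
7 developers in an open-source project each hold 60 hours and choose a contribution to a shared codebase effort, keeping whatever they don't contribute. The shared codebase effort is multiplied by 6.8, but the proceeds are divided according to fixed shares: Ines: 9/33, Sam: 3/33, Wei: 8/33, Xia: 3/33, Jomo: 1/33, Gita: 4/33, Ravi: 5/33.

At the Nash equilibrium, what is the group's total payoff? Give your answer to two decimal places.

For player j, contributing a unit is worthwhile iff 6.8 × (j's share) ≥ 1, i.e. iff j's share is at least 0.1471.
The shares above 0.1471 belong to Ines, Wei and Ravi, contributing 60 each; the remaining 4 contribute 0. Total contributed: 180.
The shared codebase effort pays out 6.8 × 180 = 1224.00 in total (split across the unequal shares, but the aggregate is all that matters for the group sum).
The 4 free-riders keep 60 each, adding 240. Group total = 240 + 1224.00 = 1464.00.

1464.00 hours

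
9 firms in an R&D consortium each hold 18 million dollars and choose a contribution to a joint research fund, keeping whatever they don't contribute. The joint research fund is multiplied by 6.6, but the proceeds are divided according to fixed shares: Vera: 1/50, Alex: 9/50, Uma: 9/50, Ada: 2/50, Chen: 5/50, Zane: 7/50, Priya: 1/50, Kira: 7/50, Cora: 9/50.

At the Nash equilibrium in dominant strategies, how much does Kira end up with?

67.90 million dollars

Player j's private return per contributed unit is 6.6 × (j's share). Contributing is weakly dominant for j when that share is at least 1/6.6 = 0.1515, and contributing 0 is dominant otherwise.
The shares above 0.1515 belong to Alex, Uma and Cora, contributing 18 each; the remaining 6 contribute 0. Total contributed: 54.
Kira keeps 18 and receives 6.6 × 54 × 7/50 = 49.90 from the joint research fund, for a payoff of 67.90.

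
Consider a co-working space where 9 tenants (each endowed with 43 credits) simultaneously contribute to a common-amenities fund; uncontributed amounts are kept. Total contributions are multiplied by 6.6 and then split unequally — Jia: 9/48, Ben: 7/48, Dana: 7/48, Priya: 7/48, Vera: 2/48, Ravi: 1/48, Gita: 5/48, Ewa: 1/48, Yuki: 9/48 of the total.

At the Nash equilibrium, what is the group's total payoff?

868.60 credits

Each unit j contributes comes back to j as 6.6 × (j's share), so j prefers to contribute only if that share exceeds 1/6.6 = 0.1515; otherwise keeping the unit dominates.
Jia and Yuki are above the threshold, contributing 43 each; the remaining 7 contribute 0. Total contributed: 86.
The common-amenities fund pays out 6.6 × 86 = 567.60 in total (split across the unequal shares, but the aggregate is all that matters for the group sum).
The 7 free-riders keep 43 each, adding 301. Group total = 301 + 567.60 = 868.60.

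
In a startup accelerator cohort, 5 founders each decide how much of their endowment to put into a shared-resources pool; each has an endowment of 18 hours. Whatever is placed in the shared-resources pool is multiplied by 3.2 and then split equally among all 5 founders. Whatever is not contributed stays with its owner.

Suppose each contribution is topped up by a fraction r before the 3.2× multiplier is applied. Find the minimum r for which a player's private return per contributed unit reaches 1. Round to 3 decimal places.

0.563

With matching at rate r, one contributed unit becomes (1 + r) in the shared-resources pool and returns 3.2 × (1 + r) / 5 to the contributor.
Setting this equal to 1: 1 + r = 5/3.2 = 1.5625.
So the minimum matching rate is r = 1.5625 − 1 = 0.563.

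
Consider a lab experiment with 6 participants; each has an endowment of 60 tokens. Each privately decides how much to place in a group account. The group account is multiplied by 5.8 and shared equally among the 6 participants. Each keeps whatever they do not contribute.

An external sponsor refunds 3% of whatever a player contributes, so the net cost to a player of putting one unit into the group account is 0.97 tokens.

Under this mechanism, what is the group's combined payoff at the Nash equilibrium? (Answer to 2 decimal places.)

With the mechanism, a contributed unit returns (5.8/6) / 0.97 = 0.9966 per unit of net cost — still below 1 — so contributing 0 remains dominant for every player.
At the Nash equilibrium no one contributes; group total payoff = 6 × 60 = 360.

360.00 tokens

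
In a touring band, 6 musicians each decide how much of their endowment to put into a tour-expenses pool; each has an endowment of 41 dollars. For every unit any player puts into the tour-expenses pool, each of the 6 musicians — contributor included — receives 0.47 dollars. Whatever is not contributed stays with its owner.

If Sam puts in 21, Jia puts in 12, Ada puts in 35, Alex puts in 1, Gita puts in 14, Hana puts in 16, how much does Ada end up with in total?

52.53 dollars

Total contributed: 21 + 12 + 35 + 1 + 14 + 16 = 99.
Each receives 0.47 × 99 = 46.53 from the tour-expenses pool.
Ada keeps 41 − 35 = 6, so Ada's payoff is 6 + 46.53 = 52.53.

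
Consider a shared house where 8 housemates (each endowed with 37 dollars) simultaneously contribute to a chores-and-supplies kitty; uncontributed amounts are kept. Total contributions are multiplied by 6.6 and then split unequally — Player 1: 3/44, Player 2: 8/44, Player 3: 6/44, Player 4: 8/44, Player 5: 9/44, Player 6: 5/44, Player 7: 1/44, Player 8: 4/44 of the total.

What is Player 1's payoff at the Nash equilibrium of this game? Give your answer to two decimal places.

Each unit j contributes comes back to j as 6.6 × (j's share), so j prefers to contribute only if that share exceeds 1/6.6 = 0.1515; otherwise keeping the unit dominates.
Player 2, Player 4 and Player 5 clear that bar, contributing 37 each; the remaining 5 contribute 0. Total contributed: 111.
Player 1 keeps 37 and receives 6.6 × 111 × 3/44 = 49.95 from the chores-and-supplies kitty, for a payoff of 86.95.

86.95 dollars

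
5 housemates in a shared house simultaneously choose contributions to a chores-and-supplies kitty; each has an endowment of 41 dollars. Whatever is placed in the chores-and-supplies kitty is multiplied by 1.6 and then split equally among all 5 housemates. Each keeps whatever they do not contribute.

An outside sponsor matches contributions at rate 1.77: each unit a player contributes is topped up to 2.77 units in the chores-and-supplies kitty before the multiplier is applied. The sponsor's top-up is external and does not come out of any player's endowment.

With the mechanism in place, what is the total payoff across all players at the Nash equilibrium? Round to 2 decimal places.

205.00 dollars

The effective private return is 1.6 × 2.77 / 5 = 0.8864, which is still under 1, so the mechanism doesn't change anyone's dominant strategy: zero contribution.
At the Nash equilibrium no one contributes; group total payoff = 5 × 41 = 205.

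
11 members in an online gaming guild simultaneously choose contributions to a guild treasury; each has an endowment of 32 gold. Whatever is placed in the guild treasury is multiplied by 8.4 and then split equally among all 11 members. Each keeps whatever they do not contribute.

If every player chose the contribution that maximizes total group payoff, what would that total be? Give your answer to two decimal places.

Each contributed unit returns 8.400 to the group as a whole (0.7636 to each of 11 players), which exceeds 1, so the social optimum is full contribution: group total = 8.400 × 352 = 2956.80.

2956.80 gold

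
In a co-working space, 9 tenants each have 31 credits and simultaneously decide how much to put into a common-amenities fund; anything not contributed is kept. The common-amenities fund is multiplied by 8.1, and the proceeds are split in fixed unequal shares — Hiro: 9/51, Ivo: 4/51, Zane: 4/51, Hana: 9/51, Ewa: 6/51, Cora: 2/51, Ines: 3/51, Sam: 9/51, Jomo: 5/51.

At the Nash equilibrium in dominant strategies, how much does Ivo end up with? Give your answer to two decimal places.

Player j's private return per contributed unit is 8.1 × (j's share). Contributing is weakly dominant for j when that share is at least 1/8.1 = 0.1235, and contributing 0 is dominant otherwise.
The shares above 0.1235 belong to Hiro, Hana and Sam, contributing 31 each; the remaining 6 contribute 0. Total contributed: 93.
Ivo keeps 31 and receives 8.1 × 93 × 4/51 = 59.08 from the common-amenities fund, for a payoff of 90.08.

90.08 credits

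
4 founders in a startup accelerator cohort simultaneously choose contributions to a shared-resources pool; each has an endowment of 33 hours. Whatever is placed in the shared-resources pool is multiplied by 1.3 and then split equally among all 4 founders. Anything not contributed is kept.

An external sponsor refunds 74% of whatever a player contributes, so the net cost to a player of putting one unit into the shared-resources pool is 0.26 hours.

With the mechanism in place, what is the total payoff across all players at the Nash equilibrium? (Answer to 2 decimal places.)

269.28 hours

Under the mechanism each unit contributed yields (1.3/4) / 0.26 = 1.2500 back to its contributor per unit of net cost, which exceeds 1, making full contribution the dominant choice for everyone.
So the Nash equilibrium is full contribution by all 4; the group earns 4 × (33 × 0.74 + 1.3 × 33) = 269.28.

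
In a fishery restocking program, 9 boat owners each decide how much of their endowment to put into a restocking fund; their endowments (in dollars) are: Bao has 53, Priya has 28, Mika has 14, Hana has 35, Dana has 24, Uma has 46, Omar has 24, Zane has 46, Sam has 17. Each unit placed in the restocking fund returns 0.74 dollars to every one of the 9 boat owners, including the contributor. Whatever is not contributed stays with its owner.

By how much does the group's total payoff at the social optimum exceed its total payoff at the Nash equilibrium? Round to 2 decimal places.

The private return per contributed unit is 0.74 < 1 for everyone, so the Nash equilibrium is zero contribution and the group total is Σ E_j = 53 + 28 + 14 + 35 + 24 + 46 + 24 + 46 + 17 = 287.
Each contributed unit returns 6.660 to the group, so the social optimum is full contribution by everyone: group total = 6.660 × 287 = 1911.42.
Efficiency loss = (6.660 − 1) × 287 = 1624.42.

1624.42 dollars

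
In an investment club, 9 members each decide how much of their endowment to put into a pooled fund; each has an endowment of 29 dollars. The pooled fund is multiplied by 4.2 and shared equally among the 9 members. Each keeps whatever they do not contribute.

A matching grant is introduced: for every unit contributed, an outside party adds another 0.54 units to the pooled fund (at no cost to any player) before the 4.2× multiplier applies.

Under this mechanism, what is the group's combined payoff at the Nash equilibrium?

261.00 dollars

The effective private return is 4.2 × 1.54 / 9 = 0.7187, which is still under 1, so the mechanism doesn't change anyone's dominant strategy: zero contribution.
At the Nash equilibrium no one contributes; group total payoff = 9 × 29 = 261.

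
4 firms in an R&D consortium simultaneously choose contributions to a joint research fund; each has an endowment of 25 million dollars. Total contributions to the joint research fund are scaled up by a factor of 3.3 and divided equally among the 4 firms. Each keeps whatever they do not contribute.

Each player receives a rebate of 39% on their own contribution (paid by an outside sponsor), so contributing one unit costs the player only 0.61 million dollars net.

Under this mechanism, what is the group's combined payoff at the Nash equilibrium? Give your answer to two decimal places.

369.00 million dollars

The effective private return per unit is now (3.3/4) / 0.61 = 1.3525 > 1, so every player's dominant strategy flips to full contribution.
At the Nash equilibrium everyone contributes 25. Group total payoff = 4 × (25 × 0.39 + 3.3 × 25) = 369.00.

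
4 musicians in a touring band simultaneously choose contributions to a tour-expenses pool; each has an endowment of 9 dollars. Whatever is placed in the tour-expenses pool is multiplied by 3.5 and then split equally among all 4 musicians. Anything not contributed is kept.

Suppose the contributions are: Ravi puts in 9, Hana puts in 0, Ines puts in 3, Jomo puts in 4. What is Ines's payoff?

20.00 dollars

Total contributed: 9 + 0 + 3 + 4 = 16.
Each receives 3.5 × 16 / 4 = 14.00 from the tour-expenses pool.
Ines keeps 9 − 3 = 6, so Ines's payoff is 6 + 14.00 = 20.00.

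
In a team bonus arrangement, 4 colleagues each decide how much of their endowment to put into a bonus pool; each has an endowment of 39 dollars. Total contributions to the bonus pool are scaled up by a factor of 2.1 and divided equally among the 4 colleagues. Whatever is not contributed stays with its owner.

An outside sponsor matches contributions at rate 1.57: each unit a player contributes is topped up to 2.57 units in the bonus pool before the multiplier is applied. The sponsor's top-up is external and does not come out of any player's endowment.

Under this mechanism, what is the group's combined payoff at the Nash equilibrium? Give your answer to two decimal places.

841.93 dollars

The effective private return per unit is now 2.1 × 2.57 / 4 = 1.3493 > 1, so every player's dominant strategy flips to full contribution.
At the Nash equilibrium everyone contributes 39. Group total payoff = 2.1 × 2.57 × 156 = 841.93.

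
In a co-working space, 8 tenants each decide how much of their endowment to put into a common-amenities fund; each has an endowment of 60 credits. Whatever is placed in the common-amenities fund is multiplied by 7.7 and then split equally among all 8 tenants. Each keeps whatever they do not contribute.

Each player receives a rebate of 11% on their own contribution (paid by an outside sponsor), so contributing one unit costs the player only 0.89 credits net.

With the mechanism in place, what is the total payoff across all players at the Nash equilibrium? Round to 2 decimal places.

With the mechanism, a contributed unit returns (7.7/8) / 0.89 = 1.0815 per unit of net cost to the contributor — now above 1 — so contributing fully is weakly dominant for every player.
At the Nash equilibrium everyone contributes 60. Group total payoff = 8 × (60 × 0.11 + 7.7 × 60) = 3748.80.

3748.80 credits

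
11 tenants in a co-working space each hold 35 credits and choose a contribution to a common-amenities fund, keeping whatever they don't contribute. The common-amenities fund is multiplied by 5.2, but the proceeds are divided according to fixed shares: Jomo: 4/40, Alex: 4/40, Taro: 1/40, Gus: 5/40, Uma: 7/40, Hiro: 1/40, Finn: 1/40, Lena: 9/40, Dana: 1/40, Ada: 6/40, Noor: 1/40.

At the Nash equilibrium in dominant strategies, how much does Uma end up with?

For player j, contributing a unit is worthwhile iff 5.2 × (j's share) ≥ 1, i.e. iff j's share is at least 0.1923.
Only Lena (9/40) clears that bar, contributing 35; the remaining 10 contribute 0. Total contributed: 35.
Uma keeps 35 and receives 5.2 × 35 × 7/40 = 31.85 from the common-amenities fund, for a payoff of 66.85.

66.85 credits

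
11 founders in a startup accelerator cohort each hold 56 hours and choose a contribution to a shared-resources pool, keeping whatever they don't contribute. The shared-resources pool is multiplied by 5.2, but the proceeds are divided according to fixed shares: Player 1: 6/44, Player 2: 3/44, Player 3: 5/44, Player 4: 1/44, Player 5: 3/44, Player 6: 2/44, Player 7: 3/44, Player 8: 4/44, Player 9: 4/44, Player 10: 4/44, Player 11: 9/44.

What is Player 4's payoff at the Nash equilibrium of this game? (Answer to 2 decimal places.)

A player with share s gets back 5.2·s per unit contributed, so full contribution is dominant for anyone with s > 1/5.2 = 0.1923 and zero contribution is dominant for anyone below.
The only share above 0.1923 is Player 11's 9/44, contributing 56; the remaining 10 contribute 0. Total contributed: 56.
Player 4 keeps 56 and receives 5.2 × 56 × 1/44 = 6.62 from the shared-resources pool, for a payoff of 62.62.

62.62 hours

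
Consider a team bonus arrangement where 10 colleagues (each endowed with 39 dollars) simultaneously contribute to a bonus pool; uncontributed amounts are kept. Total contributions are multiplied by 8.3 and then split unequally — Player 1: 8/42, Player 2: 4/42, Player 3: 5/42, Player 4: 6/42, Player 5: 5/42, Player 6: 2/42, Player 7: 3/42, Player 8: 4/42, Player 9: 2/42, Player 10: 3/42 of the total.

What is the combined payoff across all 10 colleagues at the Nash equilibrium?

Player j's private return per contributed unit is 8.3 × (j's share). Contributing is weakly dominant for j when that share is at least 1/8.3 = 0.1205, and contributing 0 is dominant otherwise.
The shares above 0.1205 belong to Player 1 and Player 4, contributing 39 each; the remaining 8 contribute 0. Total contributed: 78.
The bonus pool pays out 8.3 × 78 = 647.40 in total (split across the unequal shares, but the aggregate is all that matters for the group sum).
The 8 free-riders keep 39 each, adding 312. Group total = 312 + 647.40 = 959.40.

959.40 dollars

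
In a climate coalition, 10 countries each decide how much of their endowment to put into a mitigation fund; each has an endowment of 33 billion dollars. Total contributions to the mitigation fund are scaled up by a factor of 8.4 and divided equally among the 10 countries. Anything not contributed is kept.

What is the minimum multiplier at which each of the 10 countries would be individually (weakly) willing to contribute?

10

A contributed unit returns (multiplier)/10 to its contributor.
This reaches 1 exactly when the multiplier is 10.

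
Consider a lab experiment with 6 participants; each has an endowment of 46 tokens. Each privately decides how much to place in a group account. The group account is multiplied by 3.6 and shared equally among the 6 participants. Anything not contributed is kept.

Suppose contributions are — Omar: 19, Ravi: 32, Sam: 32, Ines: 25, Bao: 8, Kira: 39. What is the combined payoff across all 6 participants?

Total contributed: 19 + 32 + 32 + 25 + 8 + 39 = 155; total kept: 6 × 46 − 155 = 121.
The group account pays out 3.6 × 155 = 558.00 in aggregate.
Group total = 121 + 558.00 = 679.00.

679.00 tokens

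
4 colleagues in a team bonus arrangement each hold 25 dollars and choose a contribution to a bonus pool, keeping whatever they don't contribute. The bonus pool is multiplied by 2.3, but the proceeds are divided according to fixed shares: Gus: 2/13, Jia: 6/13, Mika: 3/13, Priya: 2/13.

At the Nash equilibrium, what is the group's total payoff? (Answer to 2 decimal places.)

A player with share s gets back 2.3·s per unit contributed, so full contribution is dominant for anyone with s > 1/2.3 = 0.4348 and zero contribution is dominant for anyone below.
The only share above 0.4348 is Jia's 6/13, contributing 25; the remaining 3 contribute 0. Total contributed: 25.
The bonus pool pays out 2.3 × 25 = 57.50 in total (split across the unequal shares, but the aggregate is all that matters for the group sum).
The 3 free-riders keep 25 each, adding 75. Group total = 75 + 57.50 = 132.50.

132.50 dollars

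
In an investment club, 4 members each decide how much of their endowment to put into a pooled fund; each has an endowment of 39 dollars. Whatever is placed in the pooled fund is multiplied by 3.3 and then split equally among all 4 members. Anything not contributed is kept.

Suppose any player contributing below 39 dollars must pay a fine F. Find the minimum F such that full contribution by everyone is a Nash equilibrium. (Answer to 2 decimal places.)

6.83 dollars

Given the others contribute fully, the best deviation is to contribute 0 (any partial contribution still incurs the fine and gives up units whose private return 0.8250 is below 1).
Deviating from 39 to 0 saves 39 dollars but forfeits the deviator's share of the drop in the pooled fund: 3.3/4 × 39 = 32.17.
So the deviation gain is 39 − 32.17 = 6.83, and the fine must be at least 6.83 dollars to wipe it out.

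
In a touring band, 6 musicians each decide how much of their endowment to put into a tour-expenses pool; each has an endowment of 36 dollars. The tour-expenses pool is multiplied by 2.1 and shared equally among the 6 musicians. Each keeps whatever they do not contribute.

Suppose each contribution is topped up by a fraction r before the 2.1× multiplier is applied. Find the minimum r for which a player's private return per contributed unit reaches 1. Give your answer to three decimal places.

With matching at rate r, one contributed unit becomes (1 + r) in the tour-expenses pool and returns 2.1 × (1 + r) / 6 to the contributor.
Setting this equal to 1: 1 + r = 6/2.1 = 2.8571.
So the minimum matching rate is r = 2.8571 − 1 = 1.857.

1.857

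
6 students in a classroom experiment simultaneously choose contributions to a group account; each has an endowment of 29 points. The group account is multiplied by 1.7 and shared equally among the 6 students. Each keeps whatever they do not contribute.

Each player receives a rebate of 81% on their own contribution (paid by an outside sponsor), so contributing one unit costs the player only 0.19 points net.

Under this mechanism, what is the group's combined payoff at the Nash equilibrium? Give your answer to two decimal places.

436.74 points

The effective private return per unit is now (1.7/6) / 0.19 = 1.4912 > 1, so every player's dominant strategy flips to full contribution.
At the Nash equilibrium everyone contributes 29. Group total payoff = 6 × (29 × 0.81 + 1.7 × 29) = 436.74.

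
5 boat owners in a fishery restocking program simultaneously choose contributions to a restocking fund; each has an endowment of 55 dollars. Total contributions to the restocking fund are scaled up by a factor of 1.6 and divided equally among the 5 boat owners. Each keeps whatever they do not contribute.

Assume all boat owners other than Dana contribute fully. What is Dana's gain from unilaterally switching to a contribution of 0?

Switching from a contribution of 55 to 0 lets Dana keep an extra 55 dollars, but lowers the restocking fund by 55, which costs Dana their own share of that drop: 1.6/5 × 55 = 17.60.
Net gain = 55 − 17.60 = 37.40. The private return per contributed unit (0.3200) is below 1, so free-riding is indeed the best response regardless of what the others do.

37.40 dollars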